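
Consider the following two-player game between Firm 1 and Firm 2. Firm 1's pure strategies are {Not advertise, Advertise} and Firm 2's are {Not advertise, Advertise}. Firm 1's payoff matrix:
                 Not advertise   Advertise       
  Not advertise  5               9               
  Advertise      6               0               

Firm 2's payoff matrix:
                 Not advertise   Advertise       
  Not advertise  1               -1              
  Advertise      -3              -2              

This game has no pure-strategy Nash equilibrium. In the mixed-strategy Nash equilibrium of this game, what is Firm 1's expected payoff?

27/5

Set Firm 1's expected payoff from Not advertise equal to that from Advertise:
  Firm 1's payoff from Not advertise: q·5 + (1−q)·9 = -4q + 9
  Firm 1's payoff from Advertise: q·6 + (1−q)·0 = 6q
  -4q + 9 = 6q  ⇒  -10q = -9  ⇒  q = 9/10.
At equilibrium Firm 1 is indifferent across rows, so Firm 1's payoff equals the payoff from Not advertise: (9/10)·5 + (1/10)·9 = 27/5.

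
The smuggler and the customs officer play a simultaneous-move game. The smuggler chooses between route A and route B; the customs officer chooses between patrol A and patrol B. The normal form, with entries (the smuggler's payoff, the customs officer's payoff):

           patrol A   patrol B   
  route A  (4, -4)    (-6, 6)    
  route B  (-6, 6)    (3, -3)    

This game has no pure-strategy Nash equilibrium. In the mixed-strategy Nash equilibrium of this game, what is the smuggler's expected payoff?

-24/19

The smuggler's indifference between route A and route B determines the customs officer's mixing probability q:
  the smuggler's payoff to route A: q·4 + (1−q)·(-6) = 10q - 6
  the smuggler's payoff to route B: q·(-6) + (1−q)·3 = -9q + 3
  10q - 6 = -9q + 3  ⇒  19q = 9  ⇒  q = 9/19.
At equilibrium the smuggler is indifferent across rows, so the smuggler's payoff equals the payoff from route A: (9/19)·4 + (10/19)·(-6) = -24/19.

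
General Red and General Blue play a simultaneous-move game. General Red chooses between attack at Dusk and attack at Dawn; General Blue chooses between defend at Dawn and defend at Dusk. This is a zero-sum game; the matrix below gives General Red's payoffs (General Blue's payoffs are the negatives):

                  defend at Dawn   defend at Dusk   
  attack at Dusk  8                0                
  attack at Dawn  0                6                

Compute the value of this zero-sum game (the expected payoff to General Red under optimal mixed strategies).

v = 24/7

For General Red to be willing to mix, General Red must be indifferent between attack at Dusk and attack at Dawn, which pins down General Blue's mix.
  General Red's payoff from attack at Dusk: q·8 + (1−q)·0 = 8q
  General Red's payoff from attack at Dawn: q·0 + (1−q)·6 = -6q + 6
  8q = -6q + 6  ⇒  14q = 6  ⇒  q = 3/7.
The value is General Red's expected payoff against this mix (using attack at Dusk): (3/7)·8 + (4/7)·0 = 24/7.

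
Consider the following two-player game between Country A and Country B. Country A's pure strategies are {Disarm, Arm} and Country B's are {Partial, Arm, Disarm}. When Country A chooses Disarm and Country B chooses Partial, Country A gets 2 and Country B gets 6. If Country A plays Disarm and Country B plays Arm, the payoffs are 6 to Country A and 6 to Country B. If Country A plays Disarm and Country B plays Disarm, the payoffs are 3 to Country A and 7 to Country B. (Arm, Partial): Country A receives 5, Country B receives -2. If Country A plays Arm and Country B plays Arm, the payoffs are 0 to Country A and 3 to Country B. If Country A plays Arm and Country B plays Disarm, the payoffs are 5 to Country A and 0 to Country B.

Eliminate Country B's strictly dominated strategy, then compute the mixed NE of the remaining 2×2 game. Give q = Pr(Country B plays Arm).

q = 1/4

Country B's strategy Partial is strictly dominated by Disarm: 7 > 6 and 0 > -2. Eliminate Partial.
Country B's mix must leave Country A indifferent between Disarm and Arm.
  Country A's expected payoff from Disarm: q·6 + (1−q)·3 = 3q + 3
  Country A's expected payoff from Arm: q·0 + (1−q)·5 = -5q + 5
  3q + 3 = -5q + 5  ⇒  8q = 2  ⇒  q = 1/4.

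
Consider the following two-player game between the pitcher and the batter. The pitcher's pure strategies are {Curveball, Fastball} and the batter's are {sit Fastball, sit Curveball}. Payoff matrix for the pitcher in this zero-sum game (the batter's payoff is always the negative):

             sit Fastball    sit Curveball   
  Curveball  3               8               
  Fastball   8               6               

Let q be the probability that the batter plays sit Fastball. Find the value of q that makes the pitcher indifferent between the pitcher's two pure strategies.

For the pitcher to be willing to mix, the pitcher must be indifferent between Curveball and Fastball, which pins down the batter's mix.
  the pitcher's payoff to Curveball: q·3 + (1−q)·8 = -5q + 8
  the pitcher's payoff to Fastball: q·8 + (1−q)·6 = 2q + 6
  -5q + 8 = 2q + 6  ⇒  -7q = -2  ⇒  q = 2/7.

q = 2/7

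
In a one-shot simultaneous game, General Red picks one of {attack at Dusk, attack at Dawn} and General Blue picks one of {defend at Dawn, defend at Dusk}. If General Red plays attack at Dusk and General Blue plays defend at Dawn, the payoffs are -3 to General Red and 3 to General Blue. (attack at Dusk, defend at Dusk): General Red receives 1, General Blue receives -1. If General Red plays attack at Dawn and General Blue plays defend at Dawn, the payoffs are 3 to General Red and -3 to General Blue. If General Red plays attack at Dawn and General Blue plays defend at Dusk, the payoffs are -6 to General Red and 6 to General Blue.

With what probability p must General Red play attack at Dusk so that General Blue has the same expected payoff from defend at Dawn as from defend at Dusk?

p = 9/13

Set General Blue's expected payoff from defend at Dawn equal to that from defend at Dusk:
  General Blue's payoff to defend at Dawn: p·3 + (1−p)·(-3) = 6p - 3
  General Blue's payoff to defend at Dusk: p·(-1) + (1−p)·6 = -7p + 6
  6p - 3 = -7p + 6  ⇒  13p = 9  ⇒  p = 9/13.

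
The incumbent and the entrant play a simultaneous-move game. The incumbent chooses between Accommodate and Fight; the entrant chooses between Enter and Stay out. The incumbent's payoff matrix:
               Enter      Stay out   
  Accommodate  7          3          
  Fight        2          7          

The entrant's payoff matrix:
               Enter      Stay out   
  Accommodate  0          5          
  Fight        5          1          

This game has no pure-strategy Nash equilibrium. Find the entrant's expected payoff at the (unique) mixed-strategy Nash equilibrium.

The entrant's indifference between Enter and Stay out determines the incumbent's mixing probability p:
  the entrant's payoff to Enter: p·0 + (1−p)·5 = -5p + 5
  the entrant's payoff to Stay out: p·5 + (1−p)·1 = 4p + 1
  -5p + 5 = 4p + 1  ⇒  -9p = -4  ⇒  p = 4/9.
At equilibrium the entrant is indifferent across columns, so the entrant's payoff equals the payoff from Enter: (4/9)·0 + (5/9)·5 = 25/9.

25/9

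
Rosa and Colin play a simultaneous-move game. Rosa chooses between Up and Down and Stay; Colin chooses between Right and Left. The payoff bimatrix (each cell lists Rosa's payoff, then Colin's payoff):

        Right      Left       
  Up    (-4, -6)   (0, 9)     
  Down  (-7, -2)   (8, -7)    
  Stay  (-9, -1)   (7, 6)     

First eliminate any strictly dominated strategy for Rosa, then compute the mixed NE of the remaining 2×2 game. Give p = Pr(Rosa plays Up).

p = 1/4

Rosa's strategy Stay is strictly dominated by Down: -7 > -9 and 8 > 7. Eliminate Stay.
Set Colin's expected payoff from Right equal to that from Left:
  Colin's payoff to Right: p·(-6) + (1−p)·(-2) = -4p - 2
  Colin's payoff to Left: p·9 + (1−p)·(-7) = 16p - 7
  -4p - 2 = 16p - 7  ⇒  -20p = -5  ⇒  p = 1/4.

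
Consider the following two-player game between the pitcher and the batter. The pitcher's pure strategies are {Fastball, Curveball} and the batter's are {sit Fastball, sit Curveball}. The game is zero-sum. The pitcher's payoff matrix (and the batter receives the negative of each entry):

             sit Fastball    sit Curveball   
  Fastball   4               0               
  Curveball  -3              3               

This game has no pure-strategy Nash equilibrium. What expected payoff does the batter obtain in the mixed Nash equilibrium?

The pitcher's mix must leave the batter indifferent between sit Fastball and sit Curveball.
  the batter's payoff from sit Fastball: p·(-4) + (1−p)·3 = -7p + 3
  the batter's payoff from sit Curveball: p·0 + (1−p)·(-3) = 3p - 3
  -7p + 3 = 3p - 3  ⇒  -10p = -6  ⇒  p = 3/5.
At equilibrium the batter is indifferent across columns, so the batter's payoff equals the payoff from sit Fastball: (3/5)·(-4) + (2/5)·3 = -6/5.

-6/5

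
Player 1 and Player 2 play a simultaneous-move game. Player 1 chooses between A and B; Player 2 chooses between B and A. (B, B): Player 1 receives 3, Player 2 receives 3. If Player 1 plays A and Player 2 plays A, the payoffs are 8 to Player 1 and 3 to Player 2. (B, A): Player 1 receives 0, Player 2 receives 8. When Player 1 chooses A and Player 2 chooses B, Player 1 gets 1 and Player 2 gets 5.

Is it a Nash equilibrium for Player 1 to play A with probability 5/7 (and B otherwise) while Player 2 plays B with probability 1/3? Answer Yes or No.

No

Given Player 2's mix q = 1/3, Player 1's payoff from A is 17/3 but from B is 1. Player 1 strictly prefers A, so Player 1 would not mix.
So the proposed profile is not a Nash equilibrium.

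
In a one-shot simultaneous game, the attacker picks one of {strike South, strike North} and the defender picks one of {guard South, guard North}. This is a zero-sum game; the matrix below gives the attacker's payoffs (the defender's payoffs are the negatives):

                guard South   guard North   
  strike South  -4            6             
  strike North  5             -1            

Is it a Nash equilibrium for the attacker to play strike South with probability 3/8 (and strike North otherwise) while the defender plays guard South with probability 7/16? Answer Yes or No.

Check the defender's indifference given the attacker's mix p = 3/8:
  payoff from guard South = -13/8; payoff from guard North = -13/8 — equal.
Check the attacker's indifference given the defender's mix q = 7/16:
  payoff from strike South = 13/8; payoff from strike North = 13/8 — equal.
Both players are indifferent, so neither can profitably deviate.

Yes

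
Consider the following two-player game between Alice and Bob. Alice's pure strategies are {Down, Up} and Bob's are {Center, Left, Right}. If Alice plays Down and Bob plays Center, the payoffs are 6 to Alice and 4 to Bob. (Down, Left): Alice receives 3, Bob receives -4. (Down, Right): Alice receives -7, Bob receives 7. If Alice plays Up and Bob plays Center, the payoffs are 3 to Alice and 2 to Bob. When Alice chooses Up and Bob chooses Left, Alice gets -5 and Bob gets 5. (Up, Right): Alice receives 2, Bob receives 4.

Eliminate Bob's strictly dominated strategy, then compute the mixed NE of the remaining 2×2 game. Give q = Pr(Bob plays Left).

Bob's strategy Center is strictly dominated by Right: 7 > 4 and 4 > 2. Eliminate Center.
In a mixed equilibrium Alice is indifferent between Down and Up; this condition fixes q.
  Alice's payoff to Down: q·3 + (1−q)·(-7) = 10q - 7
  Alice's payoff to Up: q·(-5) + (1−q)·2 = -7q + 2
  10q - 7 = -7q + 2  ⇒  17q = 9  ⇒  q = 9/17.

q = 9/17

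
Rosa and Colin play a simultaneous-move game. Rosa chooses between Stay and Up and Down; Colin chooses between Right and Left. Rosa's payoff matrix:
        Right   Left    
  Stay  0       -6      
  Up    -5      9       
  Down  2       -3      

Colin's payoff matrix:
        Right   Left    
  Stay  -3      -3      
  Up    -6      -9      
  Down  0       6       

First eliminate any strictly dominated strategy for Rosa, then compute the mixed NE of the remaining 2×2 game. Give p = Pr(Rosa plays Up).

Rosa's strategy Stay is strictly dominated by Down: 2 > 0 and -3 > -6. Eliminate Stay.
Set Colin's expected payoff from Right equal to that from Left:
  Colin's payoff to Right: p·(-6) + (1−p)·0 = -6p
  Colin's payoff to Left: p·(-9) + (1−p)·6 = -15p + 6
  -6p = -15p + 6  ⇒  9p = 6  ⇒  p = 2/3.

p = 2/3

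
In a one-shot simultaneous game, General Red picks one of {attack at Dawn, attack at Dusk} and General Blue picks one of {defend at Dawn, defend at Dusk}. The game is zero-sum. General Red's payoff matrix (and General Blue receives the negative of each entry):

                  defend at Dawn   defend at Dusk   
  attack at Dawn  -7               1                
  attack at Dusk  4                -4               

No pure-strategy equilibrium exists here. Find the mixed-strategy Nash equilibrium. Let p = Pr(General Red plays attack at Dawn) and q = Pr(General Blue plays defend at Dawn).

p = 1/2, q = 5/16

General Blue's indifference between defend at Dawn and defend at Dusk determines General Red's mixing probability p:
  General Blue's payoff to defend at Dawn: p·7 + (1−p)·(-4) = 11p - 4
  General Blue's payoff to defend at Dusk: p·(-1) + (1−p)·4 = -5p + 4
  11p - 4 = -5p + 4  ⇒  16p = 8  ⇒  p = 1/2.
Set General Red's expected payoff from attack at Dawn equal to that from attack at Dusk:
  General Red's payoff to attack at Dawn: q·(-7) + (1−q)·1 = -8q + 1
  General Red's payoff to attack at Dusk: q·4 + (1−q)·(-4) = 8q - 4
  -8q + 1 = 8q - 4  ⇒  -16q = -5  ⇒  q = 5/16.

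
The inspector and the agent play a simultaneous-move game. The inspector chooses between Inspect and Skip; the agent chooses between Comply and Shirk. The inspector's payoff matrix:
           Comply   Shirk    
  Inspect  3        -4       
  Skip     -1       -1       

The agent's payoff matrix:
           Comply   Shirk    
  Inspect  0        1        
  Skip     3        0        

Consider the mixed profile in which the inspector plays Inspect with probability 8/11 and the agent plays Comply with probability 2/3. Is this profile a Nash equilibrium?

Given the inspector's mix p = 8/11, the agent's payoff from Comply is 9/11 but from Shirk is 8/11. The agent strictly prefers Comply, so the agent would not mix.
So the proposed profile is not a Nash equilibrium.

No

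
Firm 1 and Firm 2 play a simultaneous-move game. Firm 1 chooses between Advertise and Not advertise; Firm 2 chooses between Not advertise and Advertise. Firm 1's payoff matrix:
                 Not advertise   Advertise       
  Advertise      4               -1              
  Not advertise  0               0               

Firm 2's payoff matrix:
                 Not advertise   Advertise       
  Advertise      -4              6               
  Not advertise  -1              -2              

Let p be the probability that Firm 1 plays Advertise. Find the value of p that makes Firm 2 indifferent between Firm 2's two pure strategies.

p = 1/11

In a mixed equilibrium Firm 2 is indifferent between Not advertise and Advertise; this condition fixes p.
  Firm 2's payoff to Not advertise: p·(-4) + (1−p)·(-1) = -3p - 1
  Firm 2's payoff to Advertise: p·6 + (1−p)·(-2) = 8p - 2
  -3p - 1 = 8p - 2  ⇒  -11p = -1  ⇒  p = 1/11.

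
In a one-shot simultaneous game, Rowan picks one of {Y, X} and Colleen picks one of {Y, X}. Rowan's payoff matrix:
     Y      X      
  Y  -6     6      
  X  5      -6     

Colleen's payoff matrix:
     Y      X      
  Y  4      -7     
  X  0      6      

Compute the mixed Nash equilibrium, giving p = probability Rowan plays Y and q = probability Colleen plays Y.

p = 6/17, q = 12/23

Set Colleen's expected payoff from Y equal to that from X:
  Colleen's payoff from Y: p·4 + (1−p)·0 = 4p
  Colleen's payoff from X: p·(-7) + (1−p)·6 = -13p + 6
  4p = -13p + 6  ⇒  17p = 6  ⇒  p = 6/17.
Rowan's indifference between Y and X determines Colleen's mixing probability q:
  Rowan's payoff from Y: q·(-6) + (1−q)·6 = -12q + 6
  Rowan's payoff from X: q·5 + (1−q)·(-6) = 11q - 6
  -12q + 6 = 11q - 6  ⇒  -23q = -12  ⇒  q = 12/23.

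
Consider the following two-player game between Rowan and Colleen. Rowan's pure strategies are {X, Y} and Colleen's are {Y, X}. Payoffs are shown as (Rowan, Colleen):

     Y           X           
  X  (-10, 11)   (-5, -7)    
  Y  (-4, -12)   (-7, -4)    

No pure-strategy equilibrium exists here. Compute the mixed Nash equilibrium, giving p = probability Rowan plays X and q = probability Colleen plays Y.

p = 4/13, q = 1/4

Rowan's mix must leave Colleen indifferent between Y and X.
  Colleen's payoff to Y: p·11 + (1−p)·(-12) = 23p - 12
  Colleen's payoff to X: p·(-7) + (1−p)·(-4) = -3p - 4
  23p - 12 = -3p - 4  ⇒  26p = 8  ⇒  p = 4/13.
Rowan's indifference between X and Y determines Colleen's mixing probability q:
  Rowan's payoff from X: q·(-10) + (1−q)·(-5) = -5q - 5
  Rowan's payoff from Y: q·(-4) + (1−q)·(-7) = 3q - 7
  -5q - 5 = 3q - 7  ⇒  -8q = -2  ⇒  q = 1/4.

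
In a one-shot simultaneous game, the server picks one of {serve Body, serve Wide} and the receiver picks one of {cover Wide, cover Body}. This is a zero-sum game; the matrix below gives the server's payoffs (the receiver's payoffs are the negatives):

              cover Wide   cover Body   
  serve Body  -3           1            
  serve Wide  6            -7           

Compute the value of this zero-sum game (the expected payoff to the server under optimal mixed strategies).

In a mixed equilibrium the server is indifferent between serve Body and serve Wide; this condition fixes q.
  the server's payoff to serve Body: q·(-3) + (1−q)·1 = -4q + 1
  the server's payoff to serve Wide: q·6 + (1−q)·(-7) = 13q - 7
  -4q + 1 = 13q - 7  ⇒  -17q = -8  ⇒  q = 8/17.
The value is the server's expected payoff against this mix (using serve Body): (8/17)·(-3) + (9/17)·1 = -15/17.

v = -15/17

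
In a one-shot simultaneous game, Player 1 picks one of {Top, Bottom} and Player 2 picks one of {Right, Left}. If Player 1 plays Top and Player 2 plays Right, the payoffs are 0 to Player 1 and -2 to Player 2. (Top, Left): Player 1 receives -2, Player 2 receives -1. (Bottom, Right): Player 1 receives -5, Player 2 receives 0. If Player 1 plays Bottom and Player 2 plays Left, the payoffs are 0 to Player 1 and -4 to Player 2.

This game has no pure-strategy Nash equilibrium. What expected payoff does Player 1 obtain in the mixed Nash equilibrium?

-10/7

Set Player 1's expected payoff from Top equal to that from Bottom:
  Player 1's payoff to Top: q·0 + (1−q)·(-2) = 2q - 2
  Player 1's payoff to Bottom: q·(-5) + (1−q)·0 = -5q
  2q - 2 = -5q  ⇒  7q = 2  ⇒  q = 2/7.
At equilibrium Player 1 is indifferent across rows, so Player 1's payoff equals the payoff from Top: (2/7)·0 + (5/7)·(-2) = -10/7.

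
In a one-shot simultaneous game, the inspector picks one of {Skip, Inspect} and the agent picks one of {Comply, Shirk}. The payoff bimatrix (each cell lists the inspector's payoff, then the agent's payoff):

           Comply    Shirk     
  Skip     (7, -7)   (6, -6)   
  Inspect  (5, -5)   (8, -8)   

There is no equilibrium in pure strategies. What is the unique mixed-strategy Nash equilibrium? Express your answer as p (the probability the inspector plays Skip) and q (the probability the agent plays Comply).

The agent's indifference between Comply and Shirk determines the inspector's mixing probability p:
  the agent's expected payoff from Comply: p·(-7) + (1−p)·(-5) = -2p - 5
  the agent's expected payoff from Shirk: p·(-6) + (1−p)·(-8) = 2p - 8
  -2p - 5 = 2p - 8  ⇒  -4p = -3  ⇒  p = 3/4.
In a mixed equilibrium the inspector is indifferent between Skip and Inspect; this condition fixes q.
  the inspector's payoff from Skip: q·7 + (1−q)·6 = q + 6
  the inspector's payoff from Inspect: q·5 + (1−q)·8 = -3q + 8
  q + 6 = -3q + 8  ⇒  4q = 2  ⇒  q = 1/2.

p = 3/4, q = 1/2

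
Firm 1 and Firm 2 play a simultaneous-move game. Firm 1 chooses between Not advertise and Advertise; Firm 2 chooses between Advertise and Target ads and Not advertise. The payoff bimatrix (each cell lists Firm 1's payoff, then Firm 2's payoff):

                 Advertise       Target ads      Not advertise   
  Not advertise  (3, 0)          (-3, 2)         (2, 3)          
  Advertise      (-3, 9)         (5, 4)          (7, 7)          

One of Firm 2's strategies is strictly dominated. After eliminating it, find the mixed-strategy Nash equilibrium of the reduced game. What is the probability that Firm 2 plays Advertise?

q = 5/11

Firm 2's strategy Target ads is strictly dominated by Not advertise: 3 > 2 and 7 > 4. Eliminate Target ads.
Firm 2's mix must leave Firm 1 indifferent between Not advertise and Advertise.
  Firm 1's payoff to Not advertise: q·3 + (1−q)·2 = q + 2
  Firm 1's payoff to Advertise: q·(-3) + (1−q)·7 = -10q + 7
  q + 2 = -10q + 7  ⇒  11q = 5  ⇒  q = 5/11.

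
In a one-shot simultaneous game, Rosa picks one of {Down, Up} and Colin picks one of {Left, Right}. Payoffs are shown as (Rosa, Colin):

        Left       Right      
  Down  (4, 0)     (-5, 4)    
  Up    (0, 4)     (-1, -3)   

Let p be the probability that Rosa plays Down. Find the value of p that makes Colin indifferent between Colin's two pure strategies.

Colin's indifference between Left and Right determines Rosa's mixing probability p:
  Colin's expected payoff from Left: p·0 + (1−p)·4 = -4p + 4
  Colin's expected payoff from Right: p·4 + (1−p)·(-3) = 7p - 3
  -4p + 4 = 7p - 3  ⇒  -11p = -7  ⇒  p = 7/11.

p = 7/11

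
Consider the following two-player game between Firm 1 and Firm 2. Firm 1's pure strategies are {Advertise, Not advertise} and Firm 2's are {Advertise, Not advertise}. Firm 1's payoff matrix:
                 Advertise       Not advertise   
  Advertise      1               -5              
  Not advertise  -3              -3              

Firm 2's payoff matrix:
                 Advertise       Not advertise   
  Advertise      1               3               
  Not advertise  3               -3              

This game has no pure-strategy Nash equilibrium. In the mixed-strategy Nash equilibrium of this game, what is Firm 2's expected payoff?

3/2

Set Firm 2's expected payoff from Advertise equal to that from Not advertise:
  Firm 2's payoff from Advertise: p·1 + (1−p)·3 = -2p + 3
  Firm 2's payoff from Not advertise: p·3 + (1−p)·(-3) = 6p - 3
  -2p + 3 = 6p - 3  ⇒  -8p = -6  ⇒  p = 3/4.
At equilibrium Firm 2 is indifferent across columns, so Firm 2's payoff equals the payoff from Advertise: (3/4)·1 + (1/4)·3 = 3/2.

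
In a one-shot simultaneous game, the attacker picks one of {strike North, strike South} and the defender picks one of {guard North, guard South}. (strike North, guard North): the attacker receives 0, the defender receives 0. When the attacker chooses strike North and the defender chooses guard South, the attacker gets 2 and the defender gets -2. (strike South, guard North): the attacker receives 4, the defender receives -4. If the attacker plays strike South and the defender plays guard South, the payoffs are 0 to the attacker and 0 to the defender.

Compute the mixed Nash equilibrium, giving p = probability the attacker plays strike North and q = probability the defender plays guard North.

In a mixed equilibrium the defender is indifferent between guard North and guard South; this condition fixes p.
  the defender's payoff from guard North: p·0 + (1−p)·(-4) = 4p - 4
  the defender's payoff from guard South: p·(-2) + (1−p)·0 = -2p
  4p - 4 = -2p  ⇒  6p = 4  ⇒  p = 2/3.
For the attacker to be willing to mix, the attacker must be indifferent between strike North and strike South, which pins down the defender's mix.
  the attacker's payoff to strike North: q·0 + (1−q)·2 = -2q + 2
  the attacker's payoff to strike South: q·4 + (1−q)·0 = 4q
  -2q + 2 = 4q  ⇒  -6q = -2  ⇒  q = 1/3.

p = 2/3, q = 1/3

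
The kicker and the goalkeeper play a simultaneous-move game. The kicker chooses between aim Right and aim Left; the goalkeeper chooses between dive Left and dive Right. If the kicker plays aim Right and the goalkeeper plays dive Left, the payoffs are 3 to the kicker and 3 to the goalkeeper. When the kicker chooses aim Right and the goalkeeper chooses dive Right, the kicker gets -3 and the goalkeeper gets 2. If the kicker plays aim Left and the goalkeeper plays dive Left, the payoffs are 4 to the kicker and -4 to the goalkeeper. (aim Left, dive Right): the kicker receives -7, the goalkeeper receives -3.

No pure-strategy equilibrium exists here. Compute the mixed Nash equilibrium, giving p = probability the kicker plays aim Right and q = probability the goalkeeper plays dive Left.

p = 1/2, q = 4/5

For the goalkeeper to be willing to mix, the goalkeeper must be indifferent between dive Left and dive Right, which pins down the kicker's mix.
  the goalkeeper's payoff to dive Left: p·3 + (1−p)·(-4) = 7p - 4
  the goalkeeper's payoff to dive Right: p·2 + (1−p)·(-3) = 5p - 3
  7p - 4 = 5p - 3  ⇒  2p = 1  ⇒  p = 1/2.
For the kicker to be willing to mix, the kicker must be indifferent between aim Right and aim Left, which pins down the goalkeeper's mix.
  the kicker's payoff from aim Right: q·3 + (1−q)·(-3) = 6q - 3
  the kicker's payoff from aim Left: q·4 + (1−q)·(-7) = 11q - 7
  6q - 3 = 11q - 7  ⇒  -5q = -4  ⇒  q = 4/5.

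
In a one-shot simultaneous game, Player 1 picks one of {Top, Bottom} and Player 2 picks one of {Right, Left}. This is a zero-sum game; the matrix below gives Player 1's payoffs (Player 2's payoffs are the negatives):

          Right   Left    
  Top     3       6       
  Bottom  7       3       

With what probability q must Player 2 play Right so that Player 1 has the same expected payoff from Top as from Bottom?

q = 3/7

Player 2's mix must leave Player 1 indifferent between Top and Bottom.
  Player 1's payoff from Top: q·3 + (1−q)·6 = -3q + 6
  Player 1's payoff from Bottom: q·7 + (1−q)·3 = 4q + 3
  -3q + 6 = 4q + 3  ⇒  -7q = -3  ⇒  q = 3/7.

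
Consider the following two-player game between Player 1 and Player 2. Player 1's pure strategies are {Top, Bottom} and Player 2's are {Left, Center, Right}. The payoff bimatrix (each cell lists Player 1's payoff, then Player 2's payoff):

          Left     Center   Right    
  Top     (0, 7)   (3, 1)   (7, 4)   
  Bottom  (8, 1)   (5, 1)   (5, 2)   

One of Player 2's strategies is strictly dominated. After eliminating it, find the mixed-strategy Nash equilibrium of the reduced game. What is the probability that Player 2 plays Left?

Player 2's strategy Center is strictly dominated by Right: 4 > 1 and 2 > 1. Eliminate Center.
Player 1's indifference between Top and Bottom determines Player 2's mixing probability q:
  Player 1's expected payoff from Top: q·0 + (1−q)·7 = -7q + 7
  Player 1's expected payoff from Bottom: q·8 + (1−q)·5 = 3q + 5
  -7q + 7 = 3q + 5  ⇒  -10q = -2  ⇒  q = 1/5.

q = 1/5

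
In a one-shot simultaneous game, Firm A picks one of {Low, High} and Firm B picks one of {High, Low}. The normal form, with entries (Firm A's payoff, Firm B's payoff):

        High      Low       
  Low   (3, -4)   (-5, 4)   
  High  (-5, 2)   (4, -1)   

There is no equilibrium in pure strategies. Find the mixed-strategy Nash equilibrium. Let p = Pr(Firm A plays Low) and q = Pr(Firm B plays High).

Firm A's mix must leave Firm B indifferent between High and Low.
  Firm B's payoff from High: p·(-4) + (1−p)·2 = -6p + 2
  Firm B's payoff from Low: p·4 + (1−p)·(-1) = 5p - 1
  -6p + 2 = 5p - 1  ⇒  -11p = -3  ⇒  p = 3/11.
Firm A's indifference between Low and High determines Firm B's mixing probability q:
  Firm A's payoff to Low: q·3 + (1−q)·(-5) = 8q - 5
  Firm A's payoff to High: q·(-5) + (1−q)·4 = -9q + 4
  8q - 5 = -9q + 4  ⇒  17q = 9  ⇒  q = 9/17.

p = 3/11, q = 9/17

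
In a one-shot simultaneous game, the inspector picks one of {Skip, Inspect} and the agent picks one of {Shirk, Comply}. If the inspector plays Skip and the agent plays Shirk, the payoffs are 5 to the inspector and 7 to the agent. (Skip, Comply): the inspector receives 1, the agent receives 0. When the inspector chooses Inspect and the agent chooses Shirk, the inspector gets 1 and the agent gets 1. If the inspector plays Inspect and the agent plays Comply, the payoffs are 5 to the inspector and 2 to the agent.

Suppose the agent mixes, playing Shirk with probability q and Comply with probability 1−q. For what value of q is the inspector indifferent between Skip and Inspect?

q = 1/2

Set the inspector's expected payoff from Skip equal to that from Inspect:
  the inspector's expected payoff from Skip: q·5 + (1−q)·1 = 4q + 1
  the inspector's expected payoff from Inspect: q·1 + (1−q)·5 = -4q + 5
  4q + 1 = -4q + 5  ⇒  8q = 4  ⇒  q = 1/2.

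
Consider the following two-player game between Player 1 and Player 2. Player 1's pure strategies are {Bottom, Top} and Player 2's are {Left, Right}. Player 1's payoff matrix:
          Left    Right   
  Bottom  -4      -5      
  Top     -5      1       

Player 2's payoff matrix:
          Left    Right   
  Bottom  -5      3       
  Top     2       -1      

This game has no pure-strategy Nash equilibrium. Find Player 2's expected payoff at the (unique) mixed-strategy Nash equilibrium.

1/11

Set Player 2's expected payoff from Left equal to that from Right:
  Player 2's expected payoff from Left: p·(-5) + (1−p)·2 = -7p + 2
  Player 2's expected payoff from Right: p·3 + (1−p)·(-1) = 4p - 1
  -7p + 2 = 4p - 1  ⇒  -11p = -3  ⇒  p = 3/11.
At equilibrium Player 2 is indifferent across columns, so Player 2's payoff equals the payoff from Left: (3/11)·(-5) + (8/11)·2 = 1/11.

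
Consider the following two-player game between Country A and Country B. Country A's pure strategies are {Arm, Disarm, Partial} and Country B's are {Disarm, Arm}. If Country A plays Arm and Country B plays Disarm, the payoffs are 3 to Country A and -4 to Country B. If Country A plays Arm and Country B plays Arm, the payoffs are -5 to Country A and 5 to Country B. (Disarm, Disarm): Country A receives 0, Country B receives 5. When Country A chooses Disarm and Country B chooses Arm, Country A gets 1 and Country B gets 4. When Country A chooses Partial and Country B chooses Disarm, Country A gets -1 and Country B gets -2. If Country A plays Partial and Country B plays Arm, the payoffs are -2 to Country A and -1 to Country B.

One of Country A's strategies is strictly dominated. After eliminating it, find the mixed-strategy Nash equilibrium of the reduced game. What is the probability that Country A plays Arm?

p = 1/10

Country A's strategy Partial is strictly dominated by Disarm: 0 > -1 and 1 > -2. Eliminate Partial.
For Country B to be willing to mix, Country B must be indifferent between Disarm and Arm, which pins down Country A's mix.
  Country B's payoff to Disarm: p·(-4) + (1−p)·5 = -9p + 5
  Country B's payoff to Arm: p·5 + (1−p)·4 = p + 4
  -9p + 5 = p + 4  ⇒  -10p = -1  ⇒  p = 1/10.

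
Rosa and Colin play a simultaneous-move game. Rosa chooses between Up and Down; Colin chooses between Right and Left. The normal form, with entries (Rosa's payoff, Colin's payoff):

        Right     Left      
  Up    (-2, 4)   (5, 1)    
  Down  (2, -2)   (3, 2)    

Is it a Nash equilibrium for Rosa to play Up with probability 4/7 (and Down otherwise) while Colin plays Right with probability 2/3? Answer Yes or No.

No

Given Colin's mix q = 2/3, Rosa's payoff from Up is 1/3 but from Down is 7/3. Rosa strictly prefers Down, so Rosa would not mix.
So the proposed profile is not a Nash equilibrium.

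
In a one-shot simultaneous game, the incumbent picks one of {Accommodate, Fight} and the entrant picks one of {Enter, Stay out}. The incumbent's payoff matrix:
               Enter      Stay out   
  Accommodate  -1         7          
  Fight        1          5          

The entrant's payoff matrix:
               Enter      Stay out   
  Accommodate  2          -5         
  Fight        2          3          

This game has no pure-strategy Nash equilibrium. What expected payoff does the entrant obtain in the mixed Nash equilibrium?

2

In a mixed equilibrium the entrant is indifferent between Enter and Stay out; this condition fixes p.
  the entrant's expected payoff from Enter: p·2 + (1−p)·2 = 2
  the entrant's expected payoff from Stay out: p·(-5) + (1−p)·3 = -8p + 3
  2 = -8p + 3  ⇒  8p = 1  ⇒  p = 1/8.
At equilibrium the entrant is indifferent across columns, so the entrant's payoff equals the payoff from Enter: (1/8)·2 + (7/8)·2 = 2.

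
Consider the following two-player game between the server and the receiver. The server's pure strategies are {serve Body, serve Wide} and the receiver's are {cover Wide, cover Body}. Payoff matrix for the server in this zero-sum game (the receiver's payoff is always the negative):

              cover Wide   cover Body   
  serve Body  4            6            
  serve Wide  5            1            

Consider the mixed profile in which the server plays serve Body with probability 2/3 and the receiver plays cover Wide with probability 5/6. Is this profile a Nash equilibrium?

Yes

Check the receiver's indifference given the server's mix p = 2/3:
  payoff from cover Wide = -13/3; payoff from cover Body = -13/3 — equal.
Check the server's indifference given the receiver's mix q = 5/6:
  payoff from serve Body = 13/3; payoff from serve Wide = 13/3 — equal.
Both players are indifferent, so neither can profitably deviate.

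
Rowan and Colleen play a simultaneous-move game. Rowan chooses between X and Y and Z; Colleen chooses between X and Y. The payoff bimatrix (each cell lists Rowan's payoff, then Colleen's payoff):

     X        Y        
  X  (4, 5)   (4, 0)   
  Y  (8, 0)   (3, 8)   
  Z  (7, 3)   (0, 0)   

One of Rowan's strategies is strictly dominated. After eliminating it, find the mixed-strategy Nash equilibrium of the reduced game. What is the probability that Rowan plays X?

Rowan's strategy Z is strictly dominated by Y: 8 > 7 and 3 > 0. Eliminate Z.
In a mixed equilibrium Colleen is indifferent between X and Y; this condition fixes p.
  Colleen's expected payoff from X: p·5 + (1−p)·0 = 5p
  Colleen's expected payoff from Y: p·0 + (1−p)·8 = -8p + 8
  5p = -8p + 8  ⇒  13p = 8  ⇒  p = 8/13.

p = 8/13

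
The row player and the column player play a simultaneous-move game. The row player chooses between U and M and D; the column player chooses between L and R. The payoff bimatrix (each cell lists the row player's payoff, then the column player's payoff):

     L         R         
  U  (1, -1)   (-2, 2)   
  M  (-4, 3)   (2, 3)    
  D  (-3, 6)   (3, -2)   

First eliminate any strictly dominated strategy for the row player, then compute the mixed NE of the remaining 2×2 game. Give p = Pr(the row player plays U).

p = 8/11

The row player's strategy M is strictly dominated by D: -3 > -4 and 3 > 2. Eliminate M.
The column player's indifference between L and R determines the row player's mixing probability p:
  the column player's payoff to L: p·(-1) + (1−p)·6 = -7p + 6
  the column player's payoff to R: p·2 + (1−p)·(-2) = 4p - 2
  -7p + 6 = 4p - 2  ⇒  -11p = -8  ⇒  p = 8/11.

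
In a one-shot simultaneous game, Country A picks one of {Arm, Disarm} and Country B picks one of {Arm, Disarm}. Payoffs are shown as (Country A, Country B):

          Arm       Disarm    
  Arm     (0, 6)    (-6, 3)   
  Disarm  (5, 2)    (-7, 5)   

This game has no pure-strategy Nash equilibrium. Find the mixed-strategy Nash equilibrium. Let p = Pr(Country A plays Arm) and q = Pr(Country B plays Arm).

Set Country B's expected payoff from Arm equal to that from Disarm:
  Country B's payoff from Arm: p·6 + (1−p)·2 = 4p + 2
  Country B's payoff from Disarm: p·3 + (1−p)·5 = -2p + 5
  4p + 2 = -2p + 5  ⇒  6p = 3  ⇒  p = 1/2.
Country A's indifference between Arm and Disarm determines Country B's mixing probability q:
  Country A's payoff to Arm: q·0 + (1−q)·(-6) = 6q - 6
  Country A's payoff to Disarm: q·5 + (1−q)·(-7) = 12q - 7
  6q - 6 = 12q - 7  ⇒  -6q = -1  ⇒  q = 1/6.

p = 1/2, q = 1/6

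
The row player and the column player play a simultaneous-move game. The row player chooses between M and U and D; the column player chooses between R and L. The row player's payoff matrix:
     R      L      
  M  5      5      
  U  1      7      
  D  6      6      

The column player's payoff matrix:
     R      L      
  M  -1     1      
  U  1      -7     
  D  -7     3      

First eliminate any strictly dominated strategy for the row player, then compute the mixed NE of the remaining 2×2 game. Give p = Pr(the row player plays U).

p = 5/9

The row player's strategy M is strictly dominated by D: 6 > 5 and 6 > 5. Eliminate M.
The column player's indifference between R and L determines the row player's mixing probability p:
  the column player's payoff to R: p·1 + (1−p)·(-7) = 8p - 7
  the column player's payoff to L: p·(-7) + (1−p)·3 = -10p + 3
  8p - 7 = -10p + 3  ⇒  18p = 10  ⇒  p = 5/9.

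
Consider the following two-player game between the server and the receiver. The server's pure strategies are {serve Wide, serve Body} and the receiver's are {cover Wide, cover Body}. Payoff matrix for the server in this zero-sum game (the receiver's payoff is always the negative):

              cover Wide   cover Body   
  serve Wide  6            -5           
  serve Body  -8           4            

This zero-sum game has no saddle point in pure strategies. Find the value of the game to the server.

v = -16/23

The server's indifference between serve Wide and serve Body determines the receiver's mixing probability q:
  the server's payoff to serve Wide: q·6 + (1−q)·(-5) = 11q - 5
  the server's payoff to serve Body: q·(-8) + (1−q)·4 = -12q + 4
  11q - 5 = -12q + 4  ⇒  23q = 9  ⇒  q = 9/23.
The value is the server's expected payoff against this mix (using serve Wide): (9/23)·6 + (14/23)·(-5) = -16/23.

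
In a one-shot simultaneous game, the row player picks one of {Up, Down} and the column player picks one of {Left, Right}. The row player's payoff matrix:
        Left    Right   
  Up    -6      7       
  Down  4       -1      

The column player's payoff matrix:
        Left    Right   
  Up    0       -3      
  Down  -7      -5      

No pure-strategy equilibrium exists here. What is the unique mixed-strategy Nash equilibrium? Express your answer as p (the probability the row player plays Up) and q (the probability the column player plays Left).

p = 2/5, q = 4/9

In a mixed equilibrium the column player is indifferent between Left and Right; this condition fixes p.
  the column player's payoff to Left: p·0 + (1−p)·(-7) = 7p - 7
  the column player's payoff to Right: p·(-3) + (1−p)·(-5) = 2p - 5
  7p - 7 = 2p - 5  ⇒  5p = 2  ⇒  p = 2/5.
For the row player to be willing to mix, the row player must be indifferent between Up and Down, which pins down the column player's mix.
  the row player's expected payoff from Up: q·(-6) + (1−q)·7 = -13q + 7
  the row player's expected payoff from Down: q·4 + (1−q)·(-1) = 5q - 1
  -13q + 7 = 5q - 1  ⇒  -18q = -8  ⇒  q = 4/9.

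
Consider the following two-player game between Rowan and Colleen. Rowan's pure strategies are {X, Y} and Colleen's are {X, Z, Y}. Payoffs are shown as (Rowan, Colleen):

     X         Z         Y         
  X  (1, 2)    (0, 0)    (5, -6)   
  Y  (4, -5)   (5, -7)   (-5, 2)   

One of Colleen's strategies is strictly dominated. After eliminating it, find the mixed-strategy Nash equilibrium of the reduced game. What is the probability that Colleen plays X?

q = 10/13

Colleen's strategy Z is strictly dominated by X: 2 > 0 and -5 > -7. Eliminate Z.
For Rowan to be willing to mix, Rowan must be indifferent between X and Y, which pins down Colleen's mix.
  Rowan's payoff from X: q·1 + (1−q)·5 = -4q + 5
  Rowan's payoff from Y: q·4 + (1−q)·(-5) = 9q - 5
  -4q + 5 = 9q - 5  ⇒  -13q = -10  ⇒  q = 10/13.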